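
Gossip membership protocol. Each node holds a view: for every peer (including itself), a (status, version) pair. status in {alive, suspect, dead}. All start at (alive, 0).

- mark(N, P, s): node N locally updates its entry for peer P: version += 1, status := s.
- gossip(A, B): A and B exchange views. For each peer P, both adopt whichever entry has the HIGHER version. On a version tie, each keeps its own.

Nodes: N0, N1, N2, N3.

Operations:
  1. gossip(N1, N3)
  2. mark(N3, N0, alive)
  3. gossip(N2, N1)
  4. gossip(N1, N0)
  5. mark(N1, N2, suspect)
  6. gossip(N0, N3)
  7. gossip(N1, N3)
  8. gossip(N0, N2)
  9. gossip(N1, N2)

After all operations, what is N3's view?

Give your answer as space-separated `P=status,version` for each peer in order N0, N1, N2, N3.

Answer: N0=alive,1 N1=alive,0 N2=suspect,1 N3=alive,0

Derivation:
Op 1: gossip N1<->N3 -> N1.N0=(alive,v0) N1.N1=(alive,v0) N1.N2=(alive,v0) N1.N3=(alive,v0) | N3.N0=(alive,v0) N3.N1=(alive,v0) N3.N2=(alive,v0) N3.N3=(alive,v0)
Op 2: N3 marks N0=alive -> (alive,v1)
Op 3: gossip N2<->N1 -> N2.N0=(alive,v0) N2.N1=(alive,v0) N2.N2=(alive,v0) N2.N3=(alive,v0) | N1.N0=(alive,v0) N1.N1=(alive,v0) N1.N2=(alive,v0) N1.N3=(alive,v0)
Op 4: gossip N1<->N0 -> N1.N0=(alive,v0) N1.N1=(alive,v0) N1.N2=(alive,v0) N1.N3=(alive,v0) | N0.N0=(alive,v0) N0.N1=(alive,v0) N0.N2=(alive,v0) N0.N3=(alive,v0)
Op 5: N1 marks N2=suspect -> (suspect,v1)
Op 6: gossip N0<->N3 -> N0.N0=(alive,v1) N0.N1=(alive,v0) N0.N2=(alive,v0) N0.N3=(alive,v0) | N3.N0=(alive,v1) N3.N1=(alive,v0) N3.N2=(alive,v0) N3.N3=(alive,v0)
Op 7: gossip N1<->N3 -> N1.N0=(alive,v1) N1.N1=(alive,v0) N1.N2=(suspect,v1) N1.N3=(alive,v0) | N3.N0=(alive,v1) N3.N1=(alive,v0) N3.N2=(suspect,v1) N3.N3=(alive,v0)
Op 8: gossip N0<->N2 -> N0.N0=(alive,v1) N0.N1=(alive,v0) N0.N2=(alive,v0) N0.N3=(alive,v0) | N2.N0=(alive,v1) N2.N1=(alive,v0) N2.N2=(alive,v0) N2.N3=(alive,v0)
Op 9: gossip N1<->N2 -> N1.N0=(alive,v1) N1.N1=(alive,v0) N1.N2=(suspect,v1) N1.N3=(alive,v0) | N2.N0=(alive,v1) N2.N1=(alive,v0) N2.N2=(suspect,v1) N2.N3=(alive,v0)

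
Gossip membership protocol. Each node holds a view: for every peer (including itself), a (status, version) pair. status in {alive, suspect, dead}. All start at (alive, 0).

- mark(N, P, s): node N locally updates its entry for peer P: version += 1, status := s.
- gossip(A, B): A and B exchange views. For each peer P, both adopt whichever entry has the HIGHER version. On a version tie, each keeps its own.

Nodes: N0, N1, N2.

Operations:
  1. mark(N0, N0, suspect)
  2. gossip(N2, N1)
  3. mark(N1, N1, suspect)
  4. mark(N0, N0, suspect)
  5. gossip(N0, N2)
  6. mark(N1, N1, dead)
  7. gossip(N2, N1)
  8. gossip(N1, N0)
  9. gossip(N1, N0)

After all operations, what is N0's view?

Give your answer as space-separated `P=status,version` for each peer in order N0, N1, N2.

Answer: N0=suspect,2 N1=dead,2 N2=alive,0

Derivation:
Op 1: N0 marks N0=suspect -> (suspect,v1)
Op 2: gossip N2<->N1 -> N2.N0=(alive,v0) N2.N1=(alive,v0) N2.N2=(alive,v0) | N1.N0=(alive,v0) N1.N1=(alive,v0) N1.N2=(alive,v0)
Op 3: N1 marks N1=suspect -> (suspect,v1)
Op 4: N0 marks N0=suspect -> (suspect,v2)
Op 5: gossip N0<->N2 -> N0.N0=(suspect,v2) N0.N1=(alive,v0) N0.N2=(alive,v0) | N2.N0=(suspect,v2) N2.N1=(alive,v0) N2.N2=(alive,v0)
Op 6: N1 marks N1=dead -> (dead,v2)
Op 7: gossip N2<->N1 -> N2.N0=(suspect,v2) N2.N1=(dead,v2) N2.N2=(alive,v0) | N1.N0=(suspect,v2) N1.N1=(dead,v2) N1.N2=(alive,v0)
Op 8: gossip N1<->N0 -> N1.N0=(suspect,v2) N1.N1=(dead,v2) N1.N2=(alive,v0) | N0.N0=(suspect,v2) N0.N1=(dead,v2) N0.N2=(alive,v0)
Op 9: gossip N1<->N0 -> N1.N0=(suspect,v2) N1.N1=(dead,v2) N1.N2=(alive,v0) | N0.N0=(suspect,v2) N0.N1=(dead,v2) N0.N2=(alive,v0)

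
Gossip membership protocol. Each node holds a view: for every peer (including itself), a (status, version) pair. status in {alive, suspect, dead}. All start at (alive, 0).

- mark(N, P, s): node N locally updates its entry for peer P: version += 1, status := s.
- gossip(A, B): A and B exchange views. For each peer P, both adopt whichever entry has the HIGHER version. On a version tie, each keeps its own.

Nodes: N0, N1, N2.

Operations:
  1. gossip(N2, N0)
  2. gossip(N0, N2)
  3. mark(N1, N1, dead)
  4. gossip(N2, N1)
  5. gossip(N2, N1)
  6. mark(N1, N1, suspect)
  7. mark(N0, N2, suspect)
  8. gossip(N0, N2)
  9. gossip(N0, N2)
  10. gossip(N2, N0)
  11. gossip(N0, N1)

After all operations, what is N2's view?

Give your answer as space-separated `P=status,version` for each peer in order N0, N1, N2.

Op 1: gossip N2<->N0 -> N2.N0=(alive,v0) N2.N1=(alive,v0) N2.N2=(alive,v0) | N0.N0=(alive,v0) N0.N1=(alive,v0) N0.N2=(alive,v0)
Op 2: gossip N0<->N2 -> N0.N0=(alive,v0) N0.N1=(alive,v0) N0.N2=(alive,v0) | N2.N0=(alive,v0) N2.N1=(alive,v0) N2.N2=(alive,v0)
Op 3: N1 marks N1=dead -> (dead,v1)
Op 4: gossip N2<->N1 -> N2.N0=(alive,v0) N2.N1=(dead,v1) N2.N2=(alive,v0) | N1.N0=(alive,v0) N1.N1=(dead,v1) N1.N2=(alive,v0)
Op 5: gossip N2<->N1 -> N2.N0=(alive,v0) N2.N1=(dead,v1) N2.N2=(alive,v0) | N1.N0=(alive,v0) N1.N1=(dead,v1) N1.N2=(alive,v0)
Op 6: N1 marks N1=suspect -> (suspect,v2)
Op 7: N0 marks N2=suspect -> (suspect,v1)
Op 8: gossip N0<->N2 -> N0.N0=(alive,v0) N0.N1=(dead,v1) N0.N2=(suspect,v1) | N2.N0=(alive,v0) N2.N1=(dead,v1) N2.N2=(suspect,v1)
Op 9: gossip N0<->N2 -> N0.N0=(alive,v0) N0.N1=(dead,v1) N0.N2=(suspect,v1) | N2.N0=(alive,v0) N2.N1=(dead,v1) N2.N2=(suspect,v1)
Op 10: gossip N2<->N0 -> N2.N0=(alive,v0) N2.N1=(dead,v1) N2.N2=(suspect,v1) | N0.N0=(alive,v0) N0.N1=(dead,v1) N0.N2=(suspect,v1)
Op 11: gossip N0<->N1 -> N0.N0=(alive,v0) N0.N1=(suspect,v2) N0.N2=(suspect,v1) | N1.N0=(alive,v0) N1.N1=(suspect,v2) N1.N2=(suspect,v1)

Answer: N0=alive,0 N1=dead,1 N2=suspect,1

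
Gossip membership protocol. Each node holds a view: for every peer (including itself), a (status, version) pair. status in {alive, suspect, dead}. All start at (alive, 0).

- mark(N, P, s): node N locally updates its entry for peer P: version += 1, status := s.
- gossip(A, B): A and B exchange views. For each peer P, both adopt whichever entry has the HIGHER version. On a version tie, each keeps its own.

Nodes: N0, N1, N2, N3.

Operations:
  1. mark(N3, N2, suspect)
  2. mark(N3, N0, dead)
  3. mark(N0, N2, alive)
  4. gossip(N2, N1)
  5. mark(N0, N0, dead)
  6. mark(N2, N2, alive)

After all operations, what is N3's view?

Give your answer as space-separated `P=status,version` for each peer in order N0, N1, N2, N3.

Answer: N0=dead,1 N1=alive,0 N2=suspect,1 N3=alive,0

Derivation:
Op 1: N3 marks N2=suspect -> (suspect,v1)
Op 2: N3 marks N0=dead -> (dead,v1)
Op 3: N0 marks N2=alive -> (alive,v1)
Op 4: gossip N2<->N1 -> N2.N0=(alive,v0) N2.N1=(alive,v0) N2.N2=(alive,v0) N2.N3=(alive,v0) | N1.N0=(alive,v0) N1.N1=(alive,v0) N1.N2=(alive,v0) N1.N3=(alive,v0)
Op 5: N0 marks N0=dead -> (dead,v1)
Op 6: N2 marks N2=alive -> (alive,v1)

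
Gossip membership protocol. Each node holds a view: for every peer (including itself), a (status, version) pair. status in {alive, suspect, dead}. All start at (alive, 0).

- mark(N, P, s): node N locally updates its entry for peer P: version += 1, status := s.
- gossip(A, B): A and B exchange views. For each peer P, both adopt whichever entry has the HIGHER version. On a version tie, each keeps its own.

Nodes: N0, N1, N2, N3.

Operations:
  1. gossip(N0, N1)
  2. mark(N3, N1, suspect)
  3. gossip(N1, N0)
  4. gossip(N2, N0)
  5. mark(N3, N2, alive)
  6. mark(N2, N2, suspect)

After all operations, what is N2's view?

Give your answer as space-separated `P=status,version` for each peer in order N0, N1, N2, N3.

Answer: N0=alive,0 N1=alive,0 N2=suspect,1 N3=alive,0

Derivation:
Op 1: gossip N0<->N1 -> N0.N0=(alive,v0) N0.N1=(alive,v0) N0.N2=(alive,v0) N0.N3=(alive,v0) | N1.N0=(alive,v0) N1.N1=(alive,v0) N1.N2=(alive,v0) N1.N3=(alive,v0)
Op 2: N3 marks N1=suspect -> (suspect,v1)
Op 3: gossip N1<->N0 -> N1.N0=(alive,v0) N1.N1=(alive,v0) N1.N2=(alive,v0) N1.N3=(alive,v0) | N0.N0=(alive,v0) N0.N1=(alive,v0) N0.N2=(alive,v0) N0.N3=(alive,v0)
Op 4: gossip N2<->N0 -> N2.N0=(alive,v0) N2.N1=(alive,v0) N2.N2=(alive,v0) N2.N3=(alive,v0) | N0.N0=(alive,v0) N0.N1=(alive,v0) N0.N2=(alive,v0) N0.N3=(alive,v0)
Op 5: N3 marks N2=alive -> (alive,v1)
Op 6: N2 marks N2=suspect -> (suspect,v1)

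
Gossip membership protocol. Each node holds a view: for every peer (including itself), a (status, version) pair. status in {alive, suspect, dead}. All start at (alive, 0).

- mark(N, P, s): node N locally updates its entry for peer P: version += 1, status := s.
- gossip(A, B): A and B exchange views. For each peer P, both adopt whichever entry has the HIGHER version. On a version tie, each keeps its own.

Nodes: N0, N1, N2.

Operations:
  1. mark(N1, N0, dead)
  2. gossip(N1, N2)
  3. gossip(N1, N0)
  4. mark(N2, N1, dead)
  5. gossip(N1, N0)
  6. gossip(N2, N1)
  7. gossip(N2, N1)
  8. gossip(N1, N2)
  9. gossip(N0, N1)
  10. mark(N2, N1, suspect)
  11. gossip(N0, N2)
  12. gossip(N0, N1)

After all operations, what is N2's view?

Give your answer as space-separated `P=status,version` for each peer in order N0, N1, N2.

Answer: N0=dead,1 N1=suspect,2 N2=alive,0

Derivation:
Op 1: N1 marks N0=dead -> (dead,v1)
Op 2: gossip N1<->N2 -> N1.N0=(dead,v1) N1.N1=(alive,v0) N1.N2=(alive,v0) | N2.N0=(dead,v1) N2.N1=(alive,v0) N2.N2=(alive,v0)
Op 3: gossip N1<->N0 -> N1.N0=(dead,v1) N1.N1=(alive,v0) N1.N2=(alive,v0) | N0.N0=(dead,v1) N0.N1=(alive,v0) N0.N2=(alive,v0)
Op 4: N2 marks N1=dead -> (dead,v1)
Op 5: gossip N1<->N0 -> N1.N0=(dead,v1) N1.N1=(alive,v0) N1.N2=(alive,v0) | N0.N0=(dead,v1) N0.N1=(alive,v0) N0.N2=(alive,v0)
Op 6: gossip N2<->N1 -> N2.N0=(dead,v1) N2.N1=(dead,v1) N2.N2=(alive,v0) | N1.N0=(dead,v1) N1.N1=(dead,v1) N1.N2=(alive,v0)
Op 7: gossip N2<->N1 -> N2.N0=(dead,v1) N2.N1=(dead,v1) N2.N2=(alive,v0) | N1.N0=(dead,v1) N1.N1=(dead,v1) N1.N2=(alive,v0)
Op 8: gossip N1<->N2 -> N1.N0=(dead,v1) N1.N1=(dead,v1) N1.N2=(alive,v0) | N2.N0=(dead,v1) N2.N1=(dead,v1) N2.N2=(alive,v0)
Op 9: gossip N0<->N1 -> N0.N0=(dead,v1) N0.N1=(dead,v1) N0.N2=(alive,v0) | N1.N0=(dead,v1) N1.N1=(dead,v1) N1.N2=(alive,v0)
Op 10: N2 marks N1=suspect -> (suspect,v2)
Op 11: gossip N0<->N2 -> N0.N0=(dead,v1) N0.N1=(suspect,v2) N0.N2=(alive,v0) | N2.N0=(dead,v1) N2.N1=(suspect,v2) N2.N2=(alive,v0)
Op 12: gossip N0<->N1 -> N0.N0=(dead,v1) N0.N1=(suspect,v2) N0.N2=(alive,v0) | N1.N0=(dead,v1) N1.N1=(suspect,v2) N1.N2=(alive,v0)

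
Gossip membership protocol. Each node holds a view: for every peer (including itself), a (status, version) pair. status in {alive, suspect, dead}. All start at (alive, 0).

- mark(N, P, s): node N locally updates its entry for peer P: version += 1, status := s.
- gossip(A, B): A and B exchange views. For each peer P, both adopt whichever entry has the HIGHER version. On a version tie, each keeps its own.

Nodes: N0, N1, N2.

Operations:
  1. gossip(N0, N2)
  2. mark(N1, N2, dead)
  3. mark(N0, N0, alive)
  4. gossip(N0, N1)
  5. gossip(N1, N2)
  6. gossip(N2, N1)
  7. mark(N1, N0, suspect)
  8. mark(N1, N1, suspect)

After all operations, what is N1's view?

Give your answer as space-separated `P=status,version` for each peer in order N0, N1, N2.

Answer: N0=suspect,2 N1=suspect,1 N2=dead,1

Derivation:
Op 1: gossip N0<->N2 -> N0.N0=(alive,v0) N0.N1=(alive,v0) N0.N2=(alive,v0) | N2.N0=(alive,v0) N2.N1=(alive,v0) N2.N2=(alive,v0)
Op 2: N1 marks N2=dead -> (dead,v1)
Op 3: N0 marks N0=alive -> (alive,v1)
Op 4: gossip N0<->N1 -> N0.N0=(alive,v1) N0.N1=(alive,v0) N0.N2=(dead,v1) | N1.N0=(alive,v1) N1.N1=(alive,v0) N1.N2=(dead,v1)
Op 5: gossip N1<->N2 -> N1.N0=(alive,v1) N1.N1=(alive,v0) N1.N2=(dead,v1) | N2.N0=(alive,v1) N2.N1=(alive,v0) N2.N2=(dead,v1)
Op 6: gossip N2<->N1 -> N2.N0=(alive,v1) N2.N1=(alive,v0) N2.N2=(dead,v1) | N1.N0=(alive,v1) N1.N1=(alive,v0) N1.N2=(dead,v1)
Op 7: N1 marks N0=suspect -> (suspect,v2)
Op 8: N1 marks N1=suspect -> (suspect,v1)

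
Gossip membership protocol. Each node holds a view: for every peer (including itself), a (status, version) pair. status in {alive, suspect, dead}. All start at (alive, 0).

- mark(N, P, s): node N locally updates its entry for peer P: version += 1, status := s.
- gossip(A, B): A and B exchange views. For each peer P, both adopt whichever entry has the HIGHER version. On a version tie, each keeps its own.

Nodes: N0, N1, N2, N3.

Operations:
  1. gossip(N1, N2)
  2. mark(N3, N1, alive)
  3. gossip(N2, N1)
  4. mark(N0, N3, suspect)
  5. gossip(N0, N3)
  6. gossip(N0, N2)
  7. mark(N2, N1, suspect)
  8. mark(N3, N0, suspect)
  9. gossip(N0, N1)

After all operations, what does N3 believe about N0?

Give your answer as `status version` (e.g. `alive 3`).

Op 1: gossip N1<->N2 -> N1.N0=(alive,v0) N1.N1=(alive,v0) N1.N2=(alive,v0) N1.N3=(alive,v0) | N2.N0=(alive,v0) N2.N1=(alive,v0) N2.N2=(alive,v0) N2.N3=(alive,v0)
Op 2: N3 marks N1=alive -> (alive,v1)
Op 3: gossip N2<->N1 -> N2.N0=(alive,v0) N2.N1=(alive,v0) N2.N2=(alive,v0) N2.N3=(alive,v0) | N1.N0=(alive,v0) N1.N1=(alive,v0) N1.N2=(alive,v0) N1.N3=(alive,v0)
Op 4: N0 marks N3=suspect -> (suspect,v1)
Op 5: gossip N0<->N3 -> N0.N0=(alive,v0) N0.N1=(alive,v1) N0.N2=(alive,v0) N0.N3=(suspect,v1) | N3.N0=(alive,v0) N3.N1=(alive,v1) N3.N2=(alive,v0) N3.N3=(suspect,v1)
Op 6: gossip N0<->N2 -> N0.N0=(alive,v0) N0.N1=(alive,v1) N0.N2=(alive,v0) N0.N3=(suspect,v1) | N2.N0=(alive,v0) N2.N1=(alive,v1) N2.N2=(alive,v0) N2.N3=(suspect,v1)
Op 7: N2 marks N1=suspect -> (suspect,v2)
Op 8: N3 marks N0=suspect -> (suspect,v1)
Op 9: gossip N0<->N1 -> N0.N0=(alive,v0) N0.N1=(alive,v1) N0.N2=(alive,v0) N0.N3=(suspect,v1) | N1.N0=(alive,v0) N1.N1=(alive,v1) N1.N2=(alive,v0) N1.N3=(suspect,v1)

Answer: suspect 1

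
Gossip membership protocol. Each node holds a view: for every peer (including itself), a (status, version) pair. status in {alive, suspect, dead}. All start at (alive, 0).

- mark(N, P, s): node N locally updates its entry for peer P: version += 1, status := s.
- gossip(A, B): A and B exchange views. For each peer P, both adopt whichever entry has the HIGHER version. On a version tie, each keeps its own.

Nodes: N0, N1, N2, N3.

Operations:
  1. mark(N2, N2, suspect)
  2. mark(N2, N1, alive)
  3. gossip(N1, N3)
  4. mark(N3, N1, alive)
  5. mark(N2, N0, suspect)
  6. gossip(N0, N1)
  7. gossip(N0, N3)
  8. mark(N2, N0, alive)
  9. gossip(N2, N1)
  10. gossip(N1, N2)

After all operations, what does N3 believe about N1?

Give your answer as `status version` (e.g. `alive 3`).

Op 1: N2 marks N2=suspect -> (suspect,v1)
Op 2: N2 marks N1=alive -> (alive,v1)
Op 3: gossip N1<->N3 -> N1.N0=(alive,v0) N1.N1=(alive,v0) N1.N2=(alive,v0) N1.N3=(alive,v0) | N3.N0=(alive,v0) N3.N1=(alive,v0) N3.N2=(alive,v0) N3.N3=(alive,v0)
Op 4: N3 marks N1=alive -> (alive,v1)
Op 5: N2 marks N0=suspect -> (suspect,v1)
Op 6: gossip N0<->N1 -> N0.N0=(alive,v0) N0.N1=(alive,v0) N0.N2=(alive,v0) N0.N3=(alive,v0) | N1.N0=(alive,v0) N1.N1=(alive,v0) N1.N2=(alive,v0) N1.N3=(alive,v0)
Op 7: gossip N0<->N3 -> N0.N0=(alive,v0) N0.N1=(alive,v1) N0.N2=(alive,v0) N0.N3=(alive,v0) | N3.N0=(alive,v0) N3.N1=(alive,v1) N3.N2=(alive,v0) N3.N3=(alive,v0)
Op 8: N2 marks N0=alive -> (alive,v2)
Op 9: gossip N2<->N1 -> N2.N0=(alive,v2) N2.N1=(alive,v1) N2.N2=(suspect,v1) N2.N3=(alive,v0) | N1.N0=(alive,v2) N1.N1=(alive,v1) N1.N2=(suspect,v1) N1.N3=(alive,v0)
Op 10: gossip N1<->N2 -> N1.N0=(alive,v2) N1.N1=(alive,v1) N1.N2=(suspect,v1) N1.N3=(alive,v0) | N2.N0=(alive,v2) N2.N1=(alive,v1) N2.N2=(suspect,v1) N2.N3=(alive,v0)

Answer: alive 1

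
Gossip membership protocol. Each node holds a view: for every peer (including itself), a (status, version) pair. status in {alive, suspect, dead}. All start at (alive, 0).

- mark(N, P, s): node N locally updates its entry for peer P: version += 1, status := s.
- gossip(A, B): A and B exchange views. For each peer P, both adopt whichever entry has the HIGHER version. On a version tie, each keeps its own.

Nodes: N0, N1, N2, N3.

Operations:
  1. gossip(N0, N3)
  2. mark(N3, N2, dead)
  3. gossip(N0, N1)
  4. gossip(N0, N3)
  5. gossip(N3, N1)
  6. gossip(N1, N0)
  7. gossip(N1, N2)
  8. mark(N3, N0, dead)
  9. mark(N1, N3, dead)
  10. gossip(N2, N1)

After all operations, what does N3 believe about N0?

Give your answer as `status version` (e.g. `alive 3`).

Op 1: gossip N0<->N3 -> N0.N0=(alive,v0) N0.N1=(alive,v0) N0.N2=(alive,v0) N0.N3=(alive,v0) | N3.N0=(alive,v0) N3.N1=(alive,v0) N3.N2=(alive,v0) N3.N3=(alive,v0)
Op 2: N3 marks N2=dead -> (dead,v1)
Op 3: gossip N0<->N1 -> N0.N0=(alive,v0) N0.N1=(alive,v0) N0.N2=(alive,v0) N0.N3=(alive,v0) | N1.N0=(alive,v0) N1.N1=(alive,v0) N1.N2=(alive,v0) N1.N3=(alive,v0)
Op 4: gossip N0<->N3 -> N0.N0=(alive,v0) N0.N1=(alive,v0) N0.N2=(dead,v1) N0.N3=(alive,v0) | N3.N0=(alive,v0) N3.N1=(alive,v0) N3.N2=(dead,v1) N3.N3=(alive,v0)
Op 5: gossip N3<->N1 -> N3.N0=(alive,v0) N3.N1=(alive,v0) N3.N2=(dead,v1) N3.N3=(alive,v0) | N1.N0=(alive,v0) N1.N1=(alive,v0) N1.N2=(dead,v1) N1.N3=(alive,v0)
Op 6: gossip N1<->N0 -> N1.N0=(alive,v0) N1.N1=(alive,v0) N1.N2=(dead,v1) N1.N3=(alive,v0) | N0.N0=(alive,v0) N0.N1=(alive,v0) N0.N2=(dead,v1) N0.N3=(alive,v0)
Op 7: gossip N1<->N2 -> N1.N0=(alive,v0) N1.N1=(alive,v0) N1.N2=(dead,v1) N1.N3=(alive,v0) | N2.N0=(alive,v0) N2.N1=(alive,v0) N2.N2=(dead,v1) N2.N3=(alive,v0)
Op 8: N3 marks N0=dead -> (dead,v1)
Op 9: N1 marks N3=dead -> (dead,v1)
Op 10: gossip N2<->N1 -> N2.N0=(alive,v0) N2.N1=(alive,v0) N2.N2=(dead,v1) N2.N3=(dead,v1) | N1.N0=(alive,v0) N1.N1=(alive,v0) N1.N2=(dead,v1) N1.N3=(dead,v1)

Answer: dead 1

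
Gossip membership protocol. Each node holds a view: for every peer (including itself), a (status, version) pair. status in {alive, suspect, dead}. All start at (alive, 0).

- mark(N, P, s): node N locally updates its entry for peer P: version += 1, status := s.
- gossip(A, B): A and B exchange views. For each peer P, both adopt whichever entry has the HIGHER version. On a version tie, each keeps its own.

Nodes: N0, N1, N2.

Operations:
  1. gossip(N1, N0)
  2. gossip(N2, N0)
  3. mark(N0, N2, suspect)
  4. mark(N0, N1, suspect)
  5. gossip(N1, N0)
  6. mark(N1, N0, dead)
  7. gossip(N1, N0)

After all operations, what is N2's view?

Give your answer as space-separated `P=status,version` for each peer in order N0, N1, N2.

Answer: N0=alive,0 N1=alive,0 N2=alive,0

Derivation:
Op 1: gossip N1<->N0 -> N1.N0=(alive,v0) N1.N1=(alive,v0) N1.N2=(alive,v0) | N0.N0=(alive,v0) N0.N1=(alive,v0) N0.N2=(alive,v0)
Op 2: gossip N2<->N0 -> N2.N0=(alive,v0) N2.N1=(alive,v0) N2.N2=(alive,v0) | N0.N0=(alive,v0) N0.N1=(alive,v0) N0.N2=(alive,v0)
Op 3: N0 marks N2=suspect -> (suspect,v1)
Op 4: N0 marks N1=suspect -> (suspect,v1)
Op 5: gossip N1<->N0 -> N1.N0=(alive,v0) N1.N1=(suspect,v1) N1.N2=(suspect,v1) | N0.N0=(alive,v0) N0.N1=(suspect,v1) N0.N2=(suspect,v1)
Op 6: N1 marks N0=dead -> (dead,v1)
Op 7: gossip N1<->N0 -> N1.N0=(dead,v1) N1.N1=(suspect,v1) N1.N2=(suspect,v1) | N0.N0=(dead,v1) N0.N1=(suspect,v1) N0.N2=(suspect,v1)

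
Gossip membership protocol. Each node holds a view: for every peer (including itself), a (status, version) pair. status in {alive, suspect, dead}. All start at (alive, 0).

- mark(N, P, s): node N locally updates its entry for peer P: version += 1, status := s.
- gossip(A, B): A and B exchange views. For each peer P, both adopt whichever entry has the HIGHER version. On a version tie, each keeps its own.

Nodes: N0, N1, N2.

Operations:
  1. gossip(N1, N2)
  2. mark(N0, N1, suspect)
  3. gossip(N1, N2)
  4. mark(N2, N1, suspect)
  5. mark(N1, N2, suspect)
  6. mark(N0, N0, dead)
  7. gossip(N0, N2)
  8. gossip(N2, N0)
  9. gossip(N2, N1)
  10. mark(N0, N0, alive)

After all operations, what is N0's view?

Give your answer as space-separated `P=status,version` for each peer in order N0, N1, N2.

Answer: N0=alive,2 N1=suspect,1 N2=alive,0

Derivation:
Op 1: gossip N1<->N2 -> N1.N0=(alive,v0) N1.N1=(alive,v0) N1.N2=(alive,v0) | N2.N0=(alive,v0) N2.N1=(alive,v0) N2.N2=(alive,v0)
Op 2: N0 marks N1=suspect -> (suspect,v1)
Op 3: gossip N1<->N2 -> N1.N0=(alive,v0) N1.N1=(alive,v0) N1.N2=(alive,v0) | N2.N0=(alive,v0) N2.N1=(alive,v0) N2.N2=(alive,v0)
Op 4: N2 marks N1=suspect -> (suspect,v1)
Op 5: N1 marks N2=suspect -> (suspect,v1)
Op 6: N0 marks N0=dead -> (dead,v1)
Op 7: gossip N0<->N2 -> N0.N0=(dead,v1) N0.N1=(suspect,v1) N0.N2=(alive,v0) | N2.N0=(dead,v1) N2.N1=(suspect,v1) N2.N2=(alive,v0)
Op 8: gossip N2<->N0 -> N2.N0=(dead,v1) N2.N1=(suspect,v1) N2.N2=(alive,v0) | N0.N0=(dead,v1) N0.N1=(suspect,v1) N0.N2=(alive,v0)
Op 9: gossip N2<->N1 -> N2.N0=(dead,v1) N2.N1=(suspect,v1) N2.N2=(suspect,v1) | N1.N0=(dead,v1) N1.N1=(suspect,v1) N1.N2=(suspect,v1)
Op 10: N0 marks N0=alive -> (alive,v2)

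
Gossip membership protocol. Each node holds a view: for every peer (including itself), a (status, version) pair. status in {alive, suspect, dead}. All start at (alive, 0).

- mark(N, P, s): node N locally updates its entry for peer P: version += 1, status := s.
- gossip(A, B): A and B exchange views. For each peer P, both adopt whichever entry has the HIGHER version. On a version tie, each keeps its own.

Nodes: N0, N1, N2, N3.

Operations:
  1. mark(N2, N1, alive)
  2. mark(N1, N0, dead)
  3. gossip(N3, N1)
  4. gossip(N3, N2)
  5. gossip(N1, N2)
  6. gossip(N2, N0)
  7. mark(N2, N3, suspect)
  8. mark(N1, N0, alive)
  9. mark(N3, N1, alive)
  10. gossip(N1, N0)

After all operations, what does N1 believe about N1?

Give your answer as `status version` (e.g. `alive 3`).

Answer: alive 1

Derivation:
Op 1: N2 marks N1=alive -> (alive,v1)
Op 2: N1 marks N0=dead -> (dead,v1)
Op 3: gossip N3<->N1 -> N3.N0=(dead,v1) N3.N1=(alive,v0) N3.N2=(alive,v0) N3.N3=(alive,v0) | N1.N0=(dead,v1) N1.N1=(alive,v0) N1.N2=(alive,v0) N1.N3=(alive,v0)
Op 4: gossip N3<->N2 -> N3.N0=(dead,v1) N3.N1=(alive,v1) N3.N2=(alive,v0) N3.N3=(alive,v0) | N2.N0=(dead,v1) N2.N1=(alive,v1) N2.N2=(alive,v0) N2.N3=(alive,v0)
Op 5: gossip N1<->N2 -> N1.N0=(dead,v1) N1.N1=(alive,v1) N1.N2=(alive,v0) N1.N3=(alive,v0) | N2.N0=(dead,v1) N2.N1=(alive,v1) N2.N2=(alive,v0) N2.N3=(alive,v0)
Op 6: gossip N2<->N0 -> N2.N0=(dead,v1) N2.N1=(alive,v1) N2.N2=(alive,v0) N2.N3=(alive,v0) | N0.N0=(dead,v1) N0.N1=(alive,v1) N0.N2=(alive,v0) N0.N3=(alive,v0)
Op 7: N2 marks N3=suspect -> (suspect,v1)
Op 8: N1 marks N0=alive -> (alive,v2)
Op 9: N3 marks N1=alive -> (alive,v2)
Op 10: gossip N1<->N0 -> N1.N0=(alive,v2) N1.N1=(alive,v1) N1.N2=(alive,v0) N1.N3=(alive,v0) | N0.N0=(alive,v2) N0.N1=(alive,v1) N0.N2=(alive,v0) N0.N3=(alive,v0)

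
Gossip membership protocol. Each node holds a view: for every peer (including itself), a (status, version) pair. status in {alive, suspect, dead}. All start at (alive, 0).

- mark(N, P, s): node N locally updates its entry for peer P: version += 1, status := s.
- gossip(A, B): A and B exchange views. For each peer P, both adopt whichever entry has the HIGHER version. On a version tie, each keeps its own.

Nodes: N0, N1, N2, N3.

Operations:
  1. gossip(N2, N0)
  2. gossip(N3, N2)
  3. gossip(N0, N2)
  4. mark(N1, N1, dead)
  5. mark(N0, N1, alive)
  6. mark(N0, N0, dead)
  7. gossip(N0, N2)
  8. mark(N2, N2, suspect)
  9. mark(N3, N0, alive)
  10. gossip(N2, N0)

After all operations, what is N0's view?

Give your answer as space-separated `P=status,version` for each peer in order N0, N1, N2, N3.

Answer: N0=dead,1 N1=alive,1 N2=suspect,1 N3=alive,0

Derivation:
Op 1: gossip N2<->N0 -> N2.N0=(alive,v0) N2.N1=(alive,v0) N2.N2=(alive,v0) N2.N3=(alive,v0) | N0.N0=(alive,v0) N0.N1=(alive,v0) N0.N2=(alive,v0) N0.N3=(alive,v0)
Op 2: gossip N3<->N2 -> N3.N0=(alive,v0) N3.N1=(alive,v0) N3.N2=(alive,v0) N3.N3=(alive,v0) | N2.N0=(alive,v0) N2.N1=(alive,v0) N2.N2=(alive,v0) N2.N3=(alive,v0)
Op 3: gossip N0<->N2 -> N0.N0=(alive,v0) N0.N1=(alive,v0) N0.N2=(alive,v0) N0.N3=(alive,v0) | N2.N0=(alive,v0) N2.N1=(alive,v0) N2.N2=(alive,v0) N2.N3=(alive,v0)
Op 4: N1 marks N1=dead -> (dead,v1)
Op 5: N0 marks N1=alive -> (alive,v1)
Op 6: N0 marks N0=dead -> (dead,v1)
Op 7: gossip N0<->N2 -> N0.N0=(dead,v1) N0.N1=(alive,v1) N0.N2=(alive,v0) N0.N3=(alive,v0) | N2.N0=(dead,v1) N2.N1=(alive,v1) N2.N2=(alive,v0) N2.N3=(alive,v0)
Op 8: N2 marks N2=suspect -> (suspect,v1)
Op 9: N3 marks N0=alive -> (alive,v1)
Op 10: gossip N2<->N0 -> N2.N0=(dead,v1) N2.N1=(alive,v1) N2.N2=(suspect,v1) N2.N3=(alive,v0) | N0.N0=(dead,v1) N0.N1=(alive,v1) N0.N2=(suspect,v1) N0.N3=(alive,v0)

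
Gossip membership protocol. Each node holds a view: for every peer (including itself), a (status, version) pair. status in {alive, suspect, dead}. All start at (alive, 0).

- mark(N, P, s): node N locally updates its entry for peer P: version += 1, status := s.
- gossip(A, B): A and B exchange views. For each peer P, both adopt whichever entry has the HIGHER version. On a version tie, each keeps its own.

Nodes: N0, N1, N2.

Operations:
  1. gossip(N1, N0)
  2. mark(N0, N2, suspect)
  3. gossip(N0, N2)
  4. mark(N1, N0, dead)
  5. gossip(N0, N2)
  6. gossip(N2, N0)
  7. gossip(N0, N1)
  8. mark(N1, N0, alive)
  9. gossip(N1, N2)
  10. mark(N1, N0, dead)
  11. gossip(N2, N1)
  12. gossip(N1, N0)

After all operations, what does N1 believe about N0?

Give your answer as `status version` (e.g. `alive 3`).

Answer: dead 3

Derivation:
Op 1: gossip N1<->N0 -> N1.N0=(alive,v0) N1.N1=(alive,v0) N1.N2=(alive,v0) | N0.N0=(alive,v0) N0.N1=(alive,v0) N0.N2=(alive,v0)
Op 2: N0 marks N2=suspect -> (suspect,v1)
Op 3: gossip N0<->N2 -> N0.N0=(alive,v0) N0.N1=(alive,v0) N0.N2=(suspect,v1) | N2.N0=(alive,v0) N2.N1=(alive,v0) N2.N2=(suspect,v1)
Op 4: N1 marks N0=dead -> (dead,v1)
Op 5: gossip N0<->N2 -> N0.N0=(alive,v0) N0.N1=(alive,v0) N0.N2=(suspect,v1) | N2.N0=(alive,v0) N2.N1=(alive,v0) N2.N2=(suspect,v1)
Op 6: gossip N2<->N0 -> N2.N0=(alive,v0) N2.N1=(alive,v0) N2.N2=(suspect,v1) | N0.N0=(alive,v0) N0.N1=(alive,v0) N0.N2=(suspect,v1)
Op 7: gossip N0<->N1 -> N0.N0=(dead,v1) N0.N1=(alive,v0) N0.N2=(suspect,v1) | N1.N0=(dead,v1) N1.N1=(alive,v0) N1.N2=(suspect,v1)
Op 8: N1 marks N0=alive -> (alive,v2)
Op 9: gossip N1<->N2 -> N1.N0=(alive,v2) N1.N1=(alive,v0) N1.N2=(suspect,v1) | N2.N0=(alive,v2) N2.N1=(alive,v0) N2.N2=(suspect,v1)
Op 10: N1 marks N0=dead -> (dead,v3)
Op 11: gossip N2<->N1 -> N2.N0=(dead,v3) N2.N1=(alive,v0) N2.N2=(suspect,v1) | N1.N0=(dead,v3) N1.N1=(alive,v0) N1.N2=(suspect,v1)
Op 12: gossip N1<->N0 -> N1.N0=(dead,v3) N1.N1=(alive,v0) N1.N2=(suspect,v1) | N0.N0=(dead,v3) N0.N1=(alive,v0) N0.N2=(suspect,v1)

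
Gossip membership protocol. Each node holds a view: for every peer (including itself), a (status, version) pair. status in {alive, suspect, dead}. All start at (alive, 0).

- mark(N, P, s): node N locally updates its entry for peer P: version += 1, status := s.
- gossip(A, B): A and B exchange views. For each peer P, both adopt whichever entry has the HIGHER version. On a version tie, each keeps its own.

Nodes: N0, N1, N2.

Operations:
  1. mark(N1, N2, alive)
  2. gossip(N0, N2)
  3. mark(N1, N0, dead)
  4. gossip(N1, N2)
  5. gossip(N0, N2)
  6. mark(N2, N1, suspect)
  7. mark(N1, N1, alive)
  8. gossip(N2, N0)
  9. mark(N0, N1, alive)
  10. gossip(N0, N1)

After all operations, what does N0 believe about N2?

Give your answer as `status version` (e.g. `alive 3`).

Answer: alive 1

Derivation:
Op 1: N1 marks N2=alive -> (alive,v1)
Op 2: gossip N0<->N2 -> N0.N0=(alive,v0) N0.N1=(alive,v0) N0.N2=(alive,v0) | N2.N0=(alive,v0) N2.N1=(alive,v0) N2.N2=(alive,v0)
Op 3: N1 marks N0=dead -> (dead,v1)
Op 4: gossip N1<->N2 -> N1.N0=(dead,v1) N1.N1=(alive,v0) N1.N2=(alive,v1) | N2.N0=(dead,v1) N2.N1=(alive,v0) N2.N2=(alive,v1)
Op 5: gossip N0<->N2 -> N0.N0=(dead,v1) N0.N1=(alive,v0) N0.N2=(alive,v1) | N2.N0=(dead,v1) N2.N1=(alive,v0) N2.N2=(alive,v1)
Op 6: N2 marks N1=suspect -> (suspect,v1)
Op 7: N1 marks N1=alive -> (alive,v1)
Op 8: gossip N2<->N0 -> N2.N0=(dead,v1) N2.N1=(suspect,v1) N2.N2=(alive,v1) | N0.N0=(dead,v1) N0.N1=(suspect,v1) N0.N2=(alive,v1)
Op 9: N0 marks N1=alive -> (alive,v2)
Op 10: gossip N0<->N1 -> N0.N0=(dead,v1) N0.N1=(alive,v2) N0.N2=(alive,v1) | N1.N0=(dead,v1) N1.N1=(alive,v2) N1.N2=(alive,v1)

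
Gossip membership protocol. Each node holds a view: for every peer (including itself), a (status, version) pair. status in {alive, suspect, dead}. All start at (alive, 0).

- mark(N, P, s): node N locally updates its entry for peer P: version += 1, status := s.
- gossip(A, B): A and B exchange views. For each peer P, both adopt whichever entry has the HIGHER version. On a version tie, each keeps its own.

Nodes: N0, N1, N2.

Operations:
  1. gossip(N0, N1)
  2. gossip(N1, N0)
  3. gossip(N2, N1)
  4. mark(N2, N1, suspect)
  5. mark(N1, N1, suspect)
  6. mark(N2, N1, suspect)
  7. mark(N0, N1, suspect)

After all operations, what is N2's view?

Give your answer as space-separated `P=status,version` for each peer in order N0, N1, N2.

Answer: N0=alive,0 N1=suspect,2 N2=alive,0

Derivation:
Op 1: gossip N0<->N1 -> N0.N0=(alive,v0) N0.N1=(alive,v0) N0.N2=(alive,v0) | N1.N0=(alive,v0) N1.N1=(alive,v0) N1.N2=(alive,v0)
Op 2: gossip N1<->N0 -> N1.N0=(alive,v0) N1.N1=(alive,v0) N1.N2=(alive,v0) | N0.N0=(alive,v0) N0.N1=(alive,v0) N0.N2=(alive,v0)
Op 3: gossip N2<->N1 -> N2.N0=(alive,v0) N2.N1=(alive,v0) N2.N2=(alive,v0) | N1.N0=(alive,v0) N1.N1=(alive,v0) N1.N2=(alive,v0)
Op 4: N2 marks N1=suspect -> (suspect,v1)
Op 5: N1 marks N1=suspect -> (suspect,v1)
Op 6: N2 marks N1=suspect -> (suspect,v2)
Op 7: N0 marks N1=suspect -> (suspect,v1)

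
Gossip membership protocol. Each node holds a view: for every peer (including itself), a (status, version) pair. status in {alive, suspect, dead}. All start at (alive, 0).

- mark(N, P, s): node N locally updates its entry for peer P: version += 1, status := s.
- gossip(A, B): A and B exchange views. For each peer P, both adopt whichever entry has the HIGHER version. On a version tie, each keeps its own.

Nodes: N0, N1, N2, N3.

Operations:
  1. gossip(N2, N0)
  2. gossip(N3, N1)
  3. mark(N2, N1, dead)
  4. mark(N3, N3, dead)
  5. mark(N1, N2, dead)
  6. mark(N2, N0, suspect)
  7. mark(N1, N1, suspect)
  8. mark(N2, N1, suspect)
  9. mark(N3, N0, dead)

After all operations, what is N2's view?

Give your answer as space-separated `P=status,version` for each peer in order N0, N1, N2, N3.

Op 1: gossip N2<->N0 -> N2.N0=(alive,v0) N2.N1=(alive,v0) N2.N2=(alive,v0) N2.N3=(alive,v0) | N0.N0=(alive,v0) N0.N1=(alive,v0) N0.N2=(alive,v0) N0.N3=(alive,v0)
Op 2: gossip N3<->N1 -> N3.N0=(alive,v0) N3.N1=(alive,v0) N3.N2=(alive,v0) N3.N3=(alive,v0) | N1.N0=(alive,v0) N1.N1=(alive,v0) N1.N2=(alive,v0) N1.N3=(alive,v0)
Op 3: N2 marks N1=dead -> (dead,v1)
Op 4: N3 marks N3=dead -> (dead,v1)
Op 5: N1 marks N2=dead -> (dead,v1)
Op 6: N2 marks N0=suspect -> (suspect,v1)
Op 7: N1 marks N1=suspect -> (suspect,v1)
Op 8: N2 marks N1=suspect -> (suspect,v2)
Op 9: N3 marks N0=dead -> (dead,v1)

Answer: N0=suspect,1 N1=suspect,2 N2=alive,0 N3=alive,0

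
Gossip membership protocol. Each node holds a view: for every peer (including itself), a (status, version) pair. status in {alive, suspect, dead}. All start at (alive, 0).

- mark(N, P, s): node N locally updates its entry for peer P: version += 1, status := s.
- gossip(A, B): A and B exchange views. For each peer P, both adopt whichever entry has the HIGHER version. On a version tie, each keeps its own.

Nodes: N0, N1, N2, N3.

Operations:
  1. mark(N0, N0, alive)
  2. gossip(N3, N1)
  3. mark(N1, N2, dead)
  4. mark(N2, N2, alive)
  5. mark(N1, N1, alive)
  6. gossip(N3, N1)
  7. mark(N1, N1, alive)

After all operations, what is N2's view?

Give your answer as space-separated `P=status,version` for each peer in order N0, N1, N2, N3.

Op 1: N0 marks N0=alive -> (alive,v1)
Op 2: gossip N3<->N1 -> N3.N0=(alive,v0) N3.N1=(alive,v0) N3.N2=(alive,v0) N3.N3=(alive,v0) | N1.N0=(alive,v0) N1.N1=(alive,v0) N1.N2=(alive,v0) N1.N3=(alive,v0)
Op 3: N1 marks N2=dead -> (dead,v1)
Op 4: N2 marks N2=alive -> (alive,v1)
Op 5: N1 marks N1=alive -> (alive,v1)
Op 6: gossip N3<->N1 -> N3.N0=(alive,v0) N3.N1=(alive,v1) N3.N2=(dead,v1) N3.N3=(alive,v0) | N1.N0=(alive,v0) N1.N1=(alive,v1) N1.N2=(dead,v1) N1.N3=(alive,v0)
Op 7: N1 marks N1=alive -> (alive,v2)

Answer: N0=alive,0 N1=alive,0 N2=alive,1 N3=alive,0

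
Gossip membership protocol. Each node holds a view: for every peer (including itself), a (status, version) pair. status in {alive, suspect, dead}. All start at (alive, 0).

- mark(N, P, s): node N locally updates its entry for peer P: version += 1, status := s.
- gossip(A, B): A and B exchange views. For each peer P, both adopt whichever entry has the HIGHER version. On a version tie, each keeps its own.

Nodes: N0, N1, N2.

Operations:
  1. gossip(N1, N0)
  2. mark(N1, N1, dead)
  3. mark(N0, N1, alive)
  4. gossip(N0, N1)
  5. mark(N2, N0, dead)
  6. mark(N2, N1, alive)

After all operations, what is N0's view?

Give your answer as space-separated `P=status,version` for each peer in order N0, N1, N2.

Op 1: gossip N1<->N0 -> N1.N0=(alive,v0) N1.N1=(alive,v0) N1.N2=(alive,v0) | N0.N0=(alive,v0) N0.N1=(alive,v0) N0.N2=(alive,v0)
Op 2: N1 marks N1=dead -> (dead,v1)
Op 3: N0 marks N1=alive -> (alive,v1)
Op 4: gossip N0<->N1 -> N0.N0=(alive,v0) N0.N1=(alive,v1) N0.N2=(alive,v0) | N1.N0=(alive,v0) N1.N1=(dead,v1) N1.N2=(alive,v0)
Op 5: N2 marks N0=dead -> (dead,v1)
Op 6: N2 marks N1=alive -> (alive,v1)

Answer: N0=alive,0 N1=alive,1 N2=alive,0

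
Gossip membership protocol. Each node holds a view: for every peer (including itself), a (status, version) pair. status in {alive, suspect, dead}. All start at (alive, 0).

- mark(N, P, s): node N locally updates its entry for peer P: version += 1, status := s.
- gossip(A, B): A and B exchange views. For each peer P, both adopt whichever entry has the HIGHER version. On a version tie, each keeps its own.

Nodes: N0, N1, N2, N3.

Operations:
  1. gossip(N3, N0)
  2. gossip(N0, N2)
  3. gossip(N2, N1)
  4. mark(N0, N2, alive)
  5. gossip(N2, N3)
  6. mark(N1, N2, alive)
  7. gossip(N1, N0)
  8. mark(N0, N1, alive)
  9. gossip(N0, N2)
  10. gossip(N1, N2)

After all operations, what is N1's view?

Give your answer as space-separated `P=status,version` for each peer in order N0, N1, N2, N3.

Answer: N0=alive,0 N1=alive,1 N2=alive,1 N3=alive,0

Derivation:
Op 1: gossip N3<->N0 -> N3.N0=(alive,v0) N3.N1=(alive,v0) N3.N2=(alive,v0) N3.N3=(alive,v0) | N0.N0=(alive,v0) N0.N1=(alive,v0) N0.N2=(alive,v0) N0.N3=(alive,v0)
Op 2: gossip N0<->N2 -> N0.N0=(alive,v0) N0.N1=(alive,v0) N0.N2=(alive,v0) N0.N3=(alive,v0) | N2.N0=(alive,v0) N2.N1=(alive,v0) N2.N2=(alive,v0) N2.N3=(alive,v0)
Op 3: gossip N2<->N1 -> N2.N0=(alive,v0) N2.N1=(alive,v0) N2.N2=(alive,v0) N2.N3=(alive,v0) | N1.N0=(alive,v0) N1.N1=(alive,v0) N1.N2=(alive,v0) N1.N3=(alive,v0)
Op 4: N0 marks N2=alive -> (alive,v1)
Op 5: gossip N2<->N3 -> N2.N0=(alive,v0) N2.N1=(alive,v0) N2.N2=(alive,v0) N2.N3=(alive,v0) | N3.N0=(alive,v0) N3.N1=(alive,v0) N3.N2=(alive,v0) N3.N3=(alive,v0)
Op 6: N1 marks N2=alive -> (alive,v1)
Op 7: gossip N1<->N0 -> N1.N0=(alive,v0) N1.N1=(alive,v0) N1.N2=(alive,v1) N1.N3=(alive,v0) | N0.N0=(alive,v0) N0.N1=(alive,v0) N0.N2=(alive,v1) N0.N3=(alive,v0)
Op 8: N0 marks N1=alive -> (alive,v1)
Op 9: gossip N0<->N2 -> N0.N0=(alive,v0) N0.N1=(alive,v1) N0.N2=(alive,v1) N0.N3=(alive,v0) | N2.N0=(alive,v0) N2.N1=(alive,v1) N2.N2=(alive,v1) N2.N3=(alive,v0)
Op 10: gossip N1<->N2 -> N1.N0=(alive,v0) N1.N1=(alive,v1) N1.N2=(alive,v1) N1.N3=(alive,v0) | N2.N0=(alive,v0) N2.N1=(alive,v1) N2.N2=(alive,v1) N2.N3=(alive,v0)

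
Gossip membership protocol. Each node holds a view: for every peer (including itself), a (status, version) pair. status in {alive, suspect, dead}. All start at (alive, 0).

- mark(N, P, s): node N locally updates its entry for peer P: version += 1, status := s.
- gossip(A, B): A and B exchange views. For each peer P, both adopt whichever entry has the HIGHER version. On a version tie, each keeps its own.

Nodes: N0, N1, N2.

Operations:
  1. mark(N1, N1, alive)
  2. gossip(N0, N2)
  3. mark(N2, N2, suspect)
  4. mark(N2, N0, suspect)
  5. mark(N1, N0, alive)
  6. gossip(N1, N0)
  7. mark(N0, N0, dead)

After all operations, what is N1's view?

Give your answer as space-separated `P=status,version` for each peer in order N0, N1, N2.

Answer: N0=alive,1 N1=alive,1 N2=alive,0

Derivation:
Op 1: N1 marks N1=alive -> (alive,v1)
Op 2: gossip N0<->N2 -> N0.N0=(alive,v0) N0.N1=(alive,v0) N0.N2=(alive,v0) | N2.N0=(alive,v0) N2.N1=(alive,v0) N2.N2=(alive,v0)
Op 3: N2 marks N2=suspect -> (suspect,v1)
Op 4: N2 marks N0=suspect -> (suspect,v1)
Op 5: N1 marks N0=alive -> (alive,v1)
Op 6: gossip N1<->N0 -> N1.N0=(alive,v1) N1.N1=(alive,v1) N1.N2=(alive,v0) | N0.N0=(alive,v1) N0.N1=(alive,v1) N0.N2=(alive,v0)
Op 7: N0 marks N0=dead -> (dead,v2)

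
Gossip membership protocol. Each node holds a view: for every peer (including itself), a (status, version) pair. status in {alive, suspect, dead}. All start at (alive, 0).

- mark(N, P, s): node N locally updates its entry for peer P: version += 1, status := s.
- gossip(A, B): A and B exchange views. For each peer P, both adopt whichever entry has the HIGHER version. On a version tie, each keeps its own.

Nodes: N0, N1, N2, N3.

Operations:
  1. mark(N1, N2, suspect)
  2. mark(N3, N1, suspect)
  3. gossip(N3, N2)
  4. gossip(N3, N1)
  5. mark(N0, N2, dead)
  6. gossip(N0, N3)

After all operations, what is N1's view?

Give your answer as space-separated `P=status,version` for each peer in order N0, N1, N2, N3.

Answer: N0=alive,0 N1=suspect,1 N2=suspect,1 N3=alive,0

Derivation:
Op 1: N1 marks N2=suspect -> (suspect,v1)
Op 2: N3 marks N1=suspect -> (suspect,v1)
Op 3: gossip N3<->N2 -> N3.N0=(alive,v0) N3.N1=(suspect,v1) N3.N2=(alive,v0) N3.N3=(alive,v0) | N2.N0=(alive,v0) N2.N1=(suspect,v1) N2.N2=(alive,v0) N2.N3=(alive,v0)
Op 4: gossip N3<->N1 -> N3.N0=(alive,v0) N3.N1=(suspect,v1) N3.N2=(suspect,v1) N3.N3=(alive,v0) | N1.N0=(alive,v0) N1.N1=(suspect,v1) N1.N2=(suspect,v1) N1.N3=(alive,v0)
Op 5: N0 marks N2=dead -> (dead,v1)
Op 6: gossip N0<->N3 -> N0.N0=(alive,v0) N0.N1=(suspect,v1) N0.N2=(dead,v1) N0.N3=(alive,v0) | N3.N0=(alive,v0) N3.N1=(suspect,v1) N3.N2=(suspect,v1) N3.N3=(alive,v0)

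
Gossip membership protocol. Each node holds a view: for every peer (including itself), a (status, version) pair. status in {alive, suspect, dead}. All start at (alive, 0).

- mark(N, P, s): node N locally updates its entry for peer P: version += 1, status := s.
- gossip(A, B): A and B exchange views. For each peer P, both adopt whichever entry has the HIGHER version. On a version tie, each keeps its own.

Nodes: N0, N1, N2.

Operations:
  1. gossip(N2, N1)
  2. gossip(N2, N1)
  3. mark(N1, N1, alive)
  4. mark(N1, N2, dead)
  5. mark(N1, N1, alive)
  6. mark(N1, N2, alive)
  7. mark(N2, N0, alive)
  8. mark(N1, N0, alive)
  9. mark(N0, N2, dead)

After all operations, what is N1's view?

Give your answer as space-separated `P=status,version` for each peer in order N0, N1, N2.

Op 1: gossip N2<->N1 -> N2.N0=(alive,v0) N2.N1=(alive,v0) N2.N2=(alive,v0) | N1.N0=(alive,v0) N1.N1=(alive,v0) N1.N2=(alive,v0)
Op 2: gossip N2<->N1 -> N2.N0=(alive,v0) N2.N1=(alive,v0) N2.N2=(alive,v0) | N1.N0=(alive,v0) N1.N1=(alive,v0) N1.N2=(alive,v0)
Op 3: N1 marks N1=alive -> (alive,v1)
Op 4: N1 marks N2=dead -> (dead,v1)
Op 5: N1 marks N1=alive -> (alive,v2)
Op 6: N1 marks N2=alive -> (alive,v2)
Op 7: N2 marks N0=alive -> (alive,v1)
Op 8: N1 marks N0=alive -> (alive,v1)
Op 9: N0 marks N2=dead -> (dead,v1)

Answer: N0=alive,1 N1=alive,2 N2=alive,2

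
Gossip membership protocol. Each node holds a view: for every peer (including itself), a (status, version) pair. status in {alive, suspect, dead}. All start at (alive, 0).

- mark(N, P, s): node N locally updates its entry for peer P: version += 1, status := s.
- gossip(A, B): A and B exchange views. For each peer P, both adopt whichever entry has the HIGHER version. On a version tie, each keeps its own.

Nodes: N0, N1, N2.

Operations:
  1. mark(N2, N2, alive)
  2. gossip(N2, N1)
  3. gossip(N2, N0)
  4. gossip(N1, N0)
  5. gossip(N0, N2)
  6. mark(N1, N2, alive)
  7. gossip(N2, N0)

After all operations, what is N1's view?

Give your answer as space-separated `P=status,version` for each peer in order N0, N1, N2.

Answer: N0=alive,0 N1=alive,0 N2=alive,2

Derivation:
Op 1: N2 marks N2=alive -> (alive,v1)
Op 2: gossip N2<->N1 -> N2.N0=(alive,v0) N2.N1=(alive,v0) N2.N2=(alive,v1) | N1.N0=(alive,v0) N1.N1=(alive,v0) N1.N2=(alive,v1)
Op 3: gossip N2<->N0 -> N2.N0=(alive,v0) N2.N1=(alive,v0) N2.N2=(alive,v1) | N0.N0=(alive,v0) N0.N1=(alive,v0) N0.N2=(alive,v1)
Op 4: gossip N1<->N0 -> N1.N0=(alive,v0) N1.N1=(alive,v0) N1.N2=(alive,v1) | N0.N0=(alive,v0) N0.N1=(alive,v0) N0.N2=(alive,v1)
Op 5: gossip N0<->N2 -> N0.N0=(alive,v0) N0.N1=(alive,v0) N0.N2=(alive,v1) | N2.N0=(alive,v0) N2.N1=(alive,v0) N2.N2=(alive,v1)
Op 6: N1 marks N2=alive -> (alive,v2)
Op 7: gossip N2<->N0 -> N2.N0=(alive,v0) N2.N1=(alive,v0) N2.N2=(alive,v1) | N0.N0=(alive,v0) N0.N1=(alive,v0) N0.N2=(alive,v1)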